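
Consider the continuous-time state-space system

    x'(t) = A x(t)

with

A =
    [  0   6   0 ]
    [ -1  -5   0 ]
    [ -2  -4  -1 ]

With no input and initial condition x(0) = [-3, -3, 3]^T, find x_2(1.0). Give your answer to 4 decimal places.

0.6206

det(sI - A) = s^3 - (tr A)s^2 + (M11 + M22 + M33)s - det A, where Mii is the 2×2 principal minor of A obtained by deleting row i and column i.
tr A = 0 + (-5) + (-1) = -6; M11 = (-5)·(-1) - 0·(-4) = 5 - 0 = 5; M22 = 0·(-1) - 0·(-2) = 0 - 0 = 0; M33 = 0·(-5) - 6·(-1) = 0 - (-6) = 6; sum of minors = 11.
det A = 0·((-5)·(-1) - 0·(-4)) - 6·((-1)·(-1) - 0·(-2)) + 0·((-1)·(-4) - (-5)·(-2)) = 0·5 - 6·1 + 0·(-6) = -6.
So p(s) = det(sI - A) = s^3 + 6s^2 + 11s + 6.
Rational-root test: any integer root divides 6. Testing small divisors, s = -1 works: p(-1) = -1 + 6 + (-11) + 6 = 0, so (s + 1) is a factor.
Dividing, p(s) = (s + 1)(s^2 + 5s + 6).
Factor s^2 + 5s + 6: two numbers with sum -5 and product 6 are -2 and -3, so s^2 + 5s + 6 = (s + 2)(s + 3).
Hence p(s) = (s + 1) (s + 2) (s + 3), with roots -3, -2, -1.
The eigenvalues -3, -2, -1 are distinct and real, so A is diagonalisable and x(t) = e^{At} x(0) = V diag(e^{λ_i t}) V^{-1} x(0), where the columns of V are the eigenvectors.
λ = -3: A - (-3)I = [[3, 6, 0], [-1, -2, 0], [-2, -4, 2]]. v must be orthogonal to every row; (row 1) × (row 3) = [12, -6, 0], so take v_1 = [-2, 1, 0]^T.
λ = -2: A - (-2)I = [[2, 6, 0], [-1, -3, 0], [-2, -4, 1]]. v must be orthogonal to every row; (row 1) × (row 3) = [6, -2, 4], so take v_2 = [-3, 1, -2]^T.
λ = -1: A - (-1)I = [[1, 6, 0], [-1, -4, 0], [-2, -4, 0]]. v must be orthogonal to every row; (row 1) × (row 2) = [0, 0, 2], so take v_3 = [0, 0, 1]^T.
V = [v_1 v_2 v_3] = [[-2, -3, 0], [1, 1, 0], [0, -2, 1]] has det V = 1, so V^{-1} = adj(V)/det V = [[1, 3, 0], [-1, -2, 0], [-2, -4, 1]].
Modal coordinates z(0) = V^{-1} x(0): 1·(-3) + 3·(-3) + 0·3 = -12; (-1)·(-3) + (-2)·(-3) + 0·3 = 9; (-2)·(-3) + (-4)·(-3) + 1·3 = 21; so z(0) = [-12, 9, 21]^T.
x_2(t) = Σ_i (v_i)_2 · z_i(0) · e^{λ_i t} (row 2 of V times the modal terms).
x_2(1.0) = 1·(-12)·e^{-3·1.0} + 1·9·e^{-2·1.0} + 0·21·e^{-1·1.0} = (-12)·0.049787 + 9·0.135335 + 0·0.367879 = 0.6206.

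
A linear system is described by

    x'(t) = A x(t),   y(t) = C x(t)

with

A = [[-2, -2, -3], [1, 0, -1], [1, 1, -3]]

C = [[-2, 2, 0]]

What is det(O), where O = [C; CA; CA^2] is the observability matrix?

CA = [[6, 4, 4]]
CA^2 = [[-4, -8, -34]]
Observability matrix O = [C; CA; CA^2] = [[-2, 2, 0], [6, 4, 4], [-4, -8, -34]]
Expanding along the first row, det(O) = (-2)·(4·(-34) - 4·(-8)) - 2·(6·(-34) - 4·(-4)) + 0·(6·(-8) - 4·(-4)) = (-2)·(-104) - 2·(-188) + 0·(-32) = 584
Since det(O) ≠ 0, rank(O) = 3 and the system is completely observable.

584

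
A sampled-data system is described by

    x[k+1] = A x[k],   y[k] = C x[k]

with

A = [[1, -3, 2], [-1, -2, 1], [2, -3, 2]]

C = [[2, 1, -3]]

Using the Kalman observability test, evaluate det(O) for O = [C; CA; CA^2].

179

CA = [[-5, 1, -1]]
CA^2 = [[-8, 16, -11]]
Observability matrix O = [C; CA; CA^2] = [[2, 1, -3], [-5, 1, -1], [-8, 16, -11]]
Expanding along the first row, det(O) = 2·(1·(-11) - (-1)·16) - 1·((-5)·(-11) - (-1)·(-8)) + (-3)·((-5)·16 - 1·(-8)) = 2·5 - 1·47 + (-3)·(-72) = 179
Since det(O) ≠ 0, rank(O) = 3 and the system is completely observable.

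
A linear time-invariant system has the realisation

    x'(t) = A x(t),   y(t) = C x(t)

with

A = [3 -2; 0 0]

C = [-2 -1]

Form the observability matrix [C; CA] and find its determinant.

-14

CA = [[-6, 4]]
Observability matrix O = [C; CA] = [[-2, -1], [-6, 4]]
det(O) = (-2)·4 - (-1)·(-6) = -8 - 6 = -14
Since det(O) ≠ 0, rank(O) = 2 and the system is completely observable.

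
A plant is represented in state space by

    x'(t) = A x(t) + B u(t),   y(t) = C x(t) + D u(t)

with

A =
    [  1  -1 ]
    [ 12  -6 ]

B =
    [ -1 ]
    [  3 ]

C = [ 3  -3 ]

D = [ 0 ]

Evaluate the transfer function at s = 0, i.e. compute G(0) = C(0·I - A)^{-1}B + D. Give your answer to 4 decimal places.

3.0000

G(0) = C(-A)^{-1}B + D = -C A^{-1} B + D.
det A = 6, so A^{-1} = (1/6)·adj(A) = [[-1, 1/6], [-2, 1/6]]
A^{-1} B = [3/2, 5/2]^T
C A^{-1} B = -3
G(0) = D - C A^{-1} B = 0 - (-3) = 3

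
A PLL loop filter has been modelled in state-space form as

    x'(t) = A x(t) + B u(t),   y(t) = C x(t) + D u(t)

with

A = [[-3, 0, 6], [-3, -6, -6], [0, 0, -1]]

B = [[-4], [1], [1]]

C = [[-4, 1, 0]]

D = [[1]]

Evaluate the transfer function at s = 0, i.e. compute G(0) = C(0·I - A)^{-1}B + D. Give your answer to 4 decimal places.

G(0) = C(-A)^{-1}B + D = -C A^{-1} B + D.
det A = -18, so A^{-1} = (1/-18)·adj(A) = [[-1/3, 0, -2], [1/6, -1/6, 2], [0, 0, -1]]
A^{-1} B = [-2/3, 7/6, -1]^T
C A^{-1} B = 23/6
G(0) = D - C A^{-1} B = 1 - (23/6) = -17/6 ≈ -2.8333

-2.8333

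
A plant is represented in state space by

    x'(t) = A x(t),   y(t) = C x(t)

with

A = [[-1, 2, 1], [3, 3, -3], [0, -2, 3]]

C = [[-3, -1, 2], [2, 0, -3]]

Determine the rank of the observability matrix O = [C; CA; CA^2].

3

CA = [[0, -13, 6], [-2, 10, -7]]
CA^2 = [[-39, -51, 57], [32, 40, -53]]
Observability matrix O = [C; CA; CA^2] = [[-3, -1, 2], [2, 0, -3], [0, -13, 6], [-2, 10, -7], [-39, -51, 57], [32, 40, -53]]
Take the 3×3 submatrix of O formed by rows 1, 2, 3: [[-3, -1, 2], [2, 0, -3], [0, -13, 6]]. Its determinant is (-3)·(0·6 - (-3)·(-13)) - (-1)·(2·6 - (-3)·0) + 2·(2·(-13) - 0·0) = (-3)·(-39) - (-1)·12 + 2·(-26) = 77 ≠ 0.
So rank(O) ≥ 3; since O has 3 columns, rank(O) = 3.
rank(O) = 3 = n, so the pair (A, C) is completely observable.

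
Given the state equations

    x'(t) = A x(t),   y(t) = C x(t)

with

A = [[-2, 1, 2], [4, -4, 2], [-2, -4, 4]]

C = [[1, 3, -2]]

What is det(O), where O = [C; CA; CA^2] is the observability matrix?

-1478

CA = [[14, -3, 0]]
CA^2 = [[-40, 26, 22]]
Observability matrix O = [C; CA; CA^2] = [[1, 3, -2], [14, -3, 0], [-40, 26, 22]]
Expanding along the first row, det(O) = 1·((-3)·22 - 0·26) - 3·(14·22 - 0·(-40)) + (-2)·(14·26 - (-3)·(-40)) = 1·(-66) - 3·308 + (-2)·244 = -1478
Since det(O) ≠ 0, rank(O) = 3 and the system is completely observable.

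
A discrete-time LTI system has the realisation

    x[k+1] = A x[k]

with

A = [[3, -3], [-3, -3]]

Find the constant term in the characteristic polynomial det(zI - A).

-18

For a 2×2 matrix, det(zI - A) = z^2 - (tr A)z + det A.
tr A = 0, det A = -18.
So p(z) = z^2 - 18.
The constant term is -18.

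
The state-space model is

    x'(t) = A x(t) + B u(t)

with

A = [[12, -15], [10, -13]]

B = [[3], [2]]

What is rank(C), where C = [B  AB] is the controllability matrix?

1

AB = [[6], [4]]
Controllability matrix C = [B  AB] = [[3, 6], [2, 4]]
Every column of C is a scalar multiple of column 1 = [3, 2] (multipliers 1, 2), so the columns span a one-dimensional space.
C ≠ 0, hence rank(C) = 1.
rank(C) = 1 < n = 2, so the pair (A, B) is not completely controllable.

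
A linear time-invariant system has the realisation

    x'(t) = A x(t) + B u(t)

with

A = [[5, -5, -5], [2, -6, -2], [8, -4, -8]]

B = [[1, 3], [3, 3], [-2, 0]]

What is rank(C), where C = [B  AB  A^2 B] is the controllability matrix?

AB = [[0, 0], [-12, -12], [12, 12]]
A^2B = [[0, 0], [48, 48], [-48, -48]]
Controllability matrix C = [B  AB  A^2B] = [[1, 3, 0, 0, 0, 0], [3, 3, -12, -12, 48, 48], [-2, 0, 12, 12, -48, -48]]
The rows r1, r2, r3 of C are linearly dependent: -r1 + r2 + r3 = 0 (check each entry), so rank(C) ≤ 2.
The 2×2 minor from rows 1, 2, columns 1, 2 is 1·3 - 3·3 = 3 - 9 = -6 ≠ 0, so rank(C) = 2.
rank(C) = 2 < n = 3, so the pair (A, B) is not completely controllable.

2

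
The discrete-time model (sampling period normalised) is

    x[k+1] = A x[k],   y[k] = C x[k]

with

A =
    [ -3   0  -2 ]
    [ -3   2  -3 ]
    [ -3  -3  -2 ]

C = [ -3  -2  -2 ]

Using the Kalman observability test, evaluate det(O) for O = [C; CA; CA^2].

CA = [[21, 2, 16]]
CA^2 = [[-117, -44, -80]]
Observability matrix O = [C; CA; CA^2] = [[-3, -2, -2], [21, 2, 16], [-117, -44, -80]]
Expanding along the first row, det(O) = (-3)·(2·(-80) - 16·(-44)) - (-2)·(21·(-80) - 16·(-117)) + (-2)·(21·(-44) - 2·(-117)) = (-3)·544 - (-2)·192 + (-2)·(-690) = 132
Since det(O) ≠ 0, rank(O) = 3 and the system is completely observable.

132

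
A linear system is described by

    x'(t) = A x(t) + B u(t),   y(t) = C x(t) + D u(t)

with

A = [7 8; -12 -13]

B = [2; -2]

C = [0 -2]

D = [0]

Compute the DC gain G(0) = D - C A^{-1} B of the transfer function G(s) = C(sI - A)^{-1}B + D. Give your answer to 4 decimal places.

G(0) = C(-A)^{-1}B + D = -C A^{-1} B + D.
det A = 5, so A^{-1} = (1/5)·adj(A) = [[-13/5, -8/5], [12/5, 7/5]]
A^{-1} B = [-2, 2]^T
C A^{-1} B = -4
G(0) = D - C A^{-1} B = 0 - (-4) = 4

4.0000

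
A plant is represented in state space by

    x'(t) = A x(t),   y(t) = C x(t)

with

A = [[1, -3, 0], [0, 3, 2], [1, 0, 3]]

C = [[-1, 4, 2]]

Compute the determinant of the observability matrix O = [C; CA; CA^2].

-306

CA = [[1, 15, 14]]
CA^2 = [[15, 42, 72]]
Observability matrix O = [C; CA; CA^2] = [[-1, 4, 2], [1, 15, 14], [15, 42, 72]]
Expanding along the first row, det(O) = (-1)·(15·72 - 14·42) - 4·(1·72 - 14·15) + 2·(1·42 - 15·15) = (-1)·492 - 4·(-138) + 2·(-183) = -306
Since det(O) ≠ 0, rank(O) = 3 and the system is completely observable.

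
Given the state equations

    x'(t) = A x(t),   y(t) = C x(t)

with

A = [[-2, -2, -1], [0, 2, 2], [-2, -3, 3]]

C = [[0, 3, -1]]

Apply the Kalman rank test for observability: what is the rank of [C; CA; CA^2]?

CA = [[2, 9, 3]]
CA^2 = [[-10, 5, 25]]
Observability matrix O = [C; CA; CA^2] = [[0, 3, -1], [2, 9, 3], [-10, 5, 25]]
det(O) = 0·(9·25 - 3·5) - 3·(2·25 - 3·(-10)) + (-1)·(2·5 - 9·(-10)) = 0·210 - 3·80 + (-1)·100 = -340 ≠ 0, so rank(O) = 3.
rank(O) = 3 = n, so the pair (A, C) is completely observable.

3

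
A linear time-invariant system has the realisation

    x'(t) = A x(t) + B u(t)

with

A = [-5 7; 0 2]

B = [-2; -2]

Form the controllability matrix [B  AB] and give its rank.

1

AB = [[-4], [-4]]
Controllability matrix C = [B  AB] = [[-2, -4], [-2, -4]]
Every column of C is a scalar multiple of column 1 = [-2, -2] (multipliers 1, 2), so the columns span a one-dimensional space.
C ≠ 0, hence rank(C) = 1.
rank(C) = 1 < n = 2, so the pair (A, B) is not completely controllable.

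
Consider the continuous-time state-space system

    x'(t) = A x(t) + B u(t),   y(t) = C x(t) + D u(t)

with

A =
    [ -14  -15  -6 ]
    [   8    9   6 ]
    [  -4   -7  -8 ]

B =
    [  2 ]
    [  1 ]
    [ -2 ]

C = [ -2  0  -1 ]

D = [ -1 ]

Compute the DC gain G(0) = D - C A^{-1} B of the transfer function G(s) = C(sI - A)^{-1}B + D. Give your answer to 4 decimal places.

G(0) = C(-A)^{-1}B + D = -C A^{-1} B + D.
det A = -60, so A^{-1} = (1/-60)·adj(A) = [[1/2, 13/10, 3/5], [-2/3, -22/15, -3/5], [1/3, 19/30, 1/10]]
A^{-1} B = [11/10, -8/5, 11/10]^T
C A^{-1} B = -33/10
G(0) = D - C A^{-1} B = -1 - (-33/10) = 23/10 ≈ 2.3000

2.3000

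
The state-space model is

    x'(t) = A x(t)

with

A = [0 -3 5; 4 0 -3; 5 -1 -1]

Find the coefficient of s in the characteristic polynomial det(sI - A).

Expand det(sI - A) for the 3×3 matrix.
p(s) = s^3 + s^2 - 16s - 13.
(Check: constant term = det(-A) = (-1)^3 det A = -13; coefficient of s^2 = -tr A = 1.)
The coefficient of s is -16.

-16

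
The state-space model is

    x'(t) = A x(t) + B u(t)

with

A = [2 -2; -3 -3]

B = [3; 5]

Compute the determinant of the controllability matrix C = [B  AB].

AB = [[-4], [-24]]
Controllability matrix C = [B  AB] = [[3, -4], [5, -24]]
det(C) = 3·(-24) - (-4)·5 = -72 - (-20) = -52
Since det(C) ≠ 0, rank(C) = 2 and the system is completely controllable.

-52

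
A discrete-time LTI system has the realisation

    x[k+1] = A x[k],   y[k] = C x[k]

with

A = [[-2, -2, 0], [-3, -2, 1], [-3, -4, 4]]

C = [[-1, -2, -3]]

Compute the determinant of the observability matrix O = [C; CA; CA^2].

CA = [[17, 18, -14]]
CA^2 = [[-46, -14, -38]]
Observability matrix O = [C; CA; CA^2] = [[-1, -2, -3], [17, 18, -14], [-46, -14, -38]]
Expanding along the first row, det(O) = (-1)·(18·(-38) - (-14)·(-14)) - (-2)·(17·(-38) - (-14)·(-46)) + (-3)·(17·(-14) - 18·(-46)) = (-1)·(-880) - (-2)·(-1290) + (-3)·590 = -3470
Since det(O) ≠ 0, rank(O) = 3 and the system is completely observable.

-3470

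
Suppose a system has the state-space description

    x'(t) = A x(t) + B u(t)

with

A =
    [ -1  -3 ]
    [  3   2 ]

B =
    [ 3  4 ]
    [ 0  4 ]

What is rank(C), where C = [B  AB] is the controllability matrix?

2

AB = [[-3, -16], [9, 20]]
Controllability matrix C = [B  AB] = [[3, 4, -3, -16], [0, 4, 9, 20]]
Take the 2×2 submatrix of C formed by columns 1, 2: [[3, 4], [0, 4]]. Its determinant is 3·4 - 4·0 = 12 - 0 = 12 ≠ 0.
So rank(C) ≥ 2; since C has 2 rows, rank(C) = 2.
rank(C) = 2 = n, so the pair (A, B) is completely controllable.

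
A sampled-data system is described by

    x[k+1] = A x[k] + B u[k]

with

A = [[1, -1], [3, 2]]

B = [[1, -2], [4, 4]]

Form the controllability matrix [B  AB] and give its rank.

2

AB = [[-3, -6], [11, 2]]
Controllability matrix C = [B  AB] = [[1, -2, -3, -6], [4, 4, 11, 2]]
Take the 2×2 submatrix of C formed by columns 1, 2: [[1, -2], [4, 4]]. Its determinant is 1·4 - (-2)·4 = 4 - (-8) = 12 ≠ 0.
So rank(C) ≥ 2; since C has 2 rows, rank(C) = 2.
rank(C) = 2 = n, so the pair (A, B) is completely controllable.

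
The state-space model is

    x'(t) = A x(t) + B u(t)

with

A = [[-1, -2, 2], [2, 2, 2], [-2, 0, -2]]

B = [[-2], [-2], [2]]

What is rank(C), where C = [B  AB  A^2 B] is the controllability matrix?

AB = [[10], [-4], [0]]
A^2B = [[-2], [12], [-20]]
Controllability matrix C = [B  AB  A^2B] = [[-2, 10, -2], [-2, -4, 12], [2, 0, -20]]
det(C) = (-2)·((-4)·(-20) - 12·0) - 10·((-2)·(-20) - 12·2) + (-2)·((-2)·0 - (-4)·2) = (-2)·80 - 10·16 + (-2)·8 = -336 ≠ 0, so rank(C) = 3.
rank(C) = 3 = n, so the pair (A, B) is completely controllable.

3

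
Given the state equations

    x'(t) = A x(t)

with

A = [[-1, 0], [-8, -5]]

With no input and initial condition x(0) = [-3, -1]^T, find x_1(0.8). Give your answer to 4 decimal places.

-1.3480

det(sI - A) = s^2 - (tr A)s + det A, with tr A = (-1) + (-5) = -6 and det A = (-1)·(-5) - 0·(-8) = 5 - 0 = 5.
So p(s) = det(sI - A) = s^2 + 6s + 5.
Factor s^2 + 6s + 5: two numbers with sum -6 and product 5 are -1 and -5, so s^2 + 6s + 5 = (s + 1)(s + 5).
Hence p(s) = (s + 1) (s + 5), with roots -5, -1.
The eigenvalues -5, -1 are distinct and real, so A is diagonalisable and x(t) = e^{At} x(0) = V diag(e^{λ_i t}) V^{-1} x(0), where the columns of V are the eigenvectors.
λ = -5: A - (-5)I = [[4, 0], [-8, 0]]. Row 1 gives 4·v1 + 0·v2 = 0, so take v_1 = [0, 1]^T.
λ = -1: A - (-1)I = [[0, 0], [-8, -4]]. Row 2 gives (-8)·v1 + (-4)·v2 = 0, so take v_2 = [-1, 2]^T.
V = [v_1 v_2] = [[0, -1], [1, 2]] has det V = 1, so V^{-1} = adj(V)/det V = [[2, 1], [-1, 0]].
Modal coordinates z(0) = V^{-1} x(0): 2·(-3) + 1·(-1) = -7; (-1)·(-3) + 0·(-1) = 3; so z(0) = [-7, 3]^T.
x_1(t) = Σ_i (v_i)_1 · z_i(0) · e^{λ_i t} (row 1 of V times the modal terms).
x_1(0.8) = 0·(-7)·e^{-5·0.8} + (-1)·3·e^{-1·0.8} = 0·0.018316 + (-3)·0.449329 = -1.3480.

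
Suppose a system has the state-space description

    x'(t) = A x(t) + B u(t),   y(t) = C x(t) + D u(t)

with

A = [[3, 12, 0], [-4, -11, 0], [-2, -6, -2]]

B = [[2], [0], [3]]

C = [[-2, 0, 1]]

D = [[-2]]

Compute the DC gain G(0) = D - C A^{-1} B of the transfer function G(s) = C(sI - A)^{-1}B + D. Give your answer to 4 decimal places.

-3.3000

G(0) = C(-A)^{-1}B + D = -C A^{-1} B + D.
det A = -30, so A^{-1} = (1/-30)·adj(A) = [[-11/15, -4/5, 0], [4/15, 1/5, 0], [-1/15, 1/5, -1/2]]
A^{-1} B = [-22/15, 8/15, -49/30]^T
C A^{-1} B = 13/10
G(0) = D - C A^{-1} B = -2 - (13/10) = -33/10 ≈ -3.3000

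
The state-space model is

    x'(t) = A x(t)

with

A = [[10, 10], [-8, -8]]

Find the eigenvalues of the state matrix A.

det(sI - A) = s^2 - (tr A)s + det A, with tr A = 10 + (-8) = 2 and det A = 10·(-8) - 10·(-8) = -80 - (-80) = 0.
So p(s) = det(sI - A) = s^2 - 2s.
Factor s^2 - 2s: two numbers with sum 2 and product 0 are 2 and 0, so s^2 - 2s = s(s - 2).
Hence p(s) = s (s - 2), with roots 0, 2.
At least one eigenvalue has non-negative real part, so the system is not asymptotically stable.

0, 2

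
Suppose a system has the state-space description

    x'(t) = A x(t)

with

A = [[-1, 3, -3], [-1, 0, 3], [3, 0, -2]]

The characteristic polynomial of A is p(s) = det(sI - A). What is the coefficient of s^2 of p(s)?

Expand det(sI - A) for the 3×3 matrix.
p(s) = s^3 + 3s^2 + 14s - 21.
(Check: constant term = det(-A) = (-1)^3 det A = -21; coefficient of s^2 = -tr A = 3.)
The coefficient of s^2 is 3.

3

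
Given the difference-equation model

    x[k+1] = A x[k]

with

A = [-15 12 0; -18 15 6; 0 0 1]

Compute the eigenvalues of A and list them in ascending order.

det(zI - A) = z^3 - (tr A)z^2 + (M11 + M22 + M33)z - det A, where Mii is the 2×2 principal minor of A obtained by deleting row i and column i.
tr A = (-15) + 15 + 1 = 1; M11 = 15·1 - 6·0 = 15 - 0 = 15; M22 = (-15)·1 - 0·0 = -15 - 0 = -15; M33 = (-15)·15 - 12·(-18) = -225 - (-216) = -9; sum of minors = -9.
det A = (-15)·(15·1 - 6·0) - 12·((-18)·1 - 6·0) + 0·((-18)·0 - 15·0) = (-15)·15 - 12·(-18) + 0·0 = -9.
So p(z) = det(zI - A) = z^3 - z^2 - 9z + 9.
Rational-root test: any integer root divides 9. Testing small divisors, z = 1 works: p(1) = 1 + (-1) + (-9) + 9 = 0, so (z - 1) is a factor.
Dividing, p(z) = (z - 1)(z^2 - 9).
Factor z^2 - 9: two numbers with sum 0 and product -9 are 3 and -3, so z^2 - 9 = (z - 3)(z + 3).
Hence p(z) = (z - 3) (z - 1) (z + 3), with roots -3, 1, 3.

-3, 1, 3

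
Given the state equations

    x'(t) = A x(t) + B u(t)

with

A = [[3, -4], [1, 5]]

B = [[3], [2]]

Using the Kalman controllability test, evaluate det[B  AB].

37

AB = [[1], [13]]
Controllability matrix C = [B  AB] = [[3, 1], [2, 13]]
det(C) = 3·13 - 1·2 = 39 - 2 = 37
Since det(C) ≠ 0, rank(C) = 2 and the system is completely controllable.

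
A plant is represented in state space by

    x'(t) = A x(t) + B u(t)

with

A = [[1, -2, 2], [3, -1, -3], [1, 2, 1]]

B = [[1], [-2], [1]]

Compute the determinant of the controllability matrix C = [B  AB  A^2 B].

AB = [[7], [2], [-2]]
A^2B = [[-1], [25], [9]]
Controllability matrix C = [B  AB  A^2B] = [[1, 7, -1], [-2, 2, 25], [1, -2, 9]]
Expanding along the first row, det(C) = 1·(2·9 - 25·(-2)) - 7·((-2)·9 - 25·1) + (-1)·((-2)·(-2) - 2·1) = 1·68 - 7·(-43) + (-1)·2 = 367
Since det(C) ≠ 0, rank(C) = 3 and the system is completely controllable.

367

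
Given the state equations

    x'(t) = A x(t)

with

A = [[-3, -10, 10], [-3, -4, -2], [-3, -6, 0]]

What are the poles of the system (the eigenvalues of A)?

-6, -3, 2

det(sI - A) = s^3 - (tr A)s^2 + (M11 + M22 + M33)s - det A, where Mii is the 2×2 principal minor of A obtained by deleting row i and column i.
tr A = (-3) + (-4) + 0 = -7; M11 = (-4)·0 - (-2)·(-6) = 0 - 12 = -12; M22 = (-3)·0 - 10·(-3) = 0 - (-30) = 30; M33 = (-3)·(-4) - (-10)·(-3) = 12 - 30 = -18; sum of minors = 0.
det A = (-3)·((-4)·0 - (-2)·(-6)) - (-10)·((-3)·0 - (-2)·(-3)) + 10·((-3)·(-6) - (-4)·(-3)) = (-3)·(-12) - (-10)·(-6) + 10·6 = 36.
So p(s) = det(sI - A) = s^3 + 7s^2 - 36.
Rational-root test: any integer root divides -36. Testing small divisors, s = 2 works: p(2) = 8 + 28 + 0 + (-36) = 0, so (s - 2) is a factor.
Dividing, p(s) = (s - 2)(s^2 + 9s + 18).
Factor s^2 + 9s + 18: two numbers with sum -9 and product 18 are -3 and -6, so s^2 + 9s + 18 = (s + 3)(s + 6).
Hence p(s) = (s - 2) (s + 3) (s + 6), with roots -6, -3, 2.
At least one eigenvalue has non-negative real part, so the system is not asymptotically stable.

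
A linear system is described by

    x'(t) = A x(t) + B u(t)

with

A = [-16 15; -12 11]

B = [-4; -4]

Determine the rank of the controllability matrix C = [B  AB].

AB = [[4], [4]]
Controllability matrix C = [B  AB] = [[-4, 4], [-4, 4]]
Every column of C is a scalar multiple of column 1 = [-4, -4] (multipliers 1, -1), so the columns span a one-dimensional space.
C ≠ 0, hence rank(C) = 1.
rank(C) = 1 < n = 2, so the pair (A, B) is not completely controllable.

1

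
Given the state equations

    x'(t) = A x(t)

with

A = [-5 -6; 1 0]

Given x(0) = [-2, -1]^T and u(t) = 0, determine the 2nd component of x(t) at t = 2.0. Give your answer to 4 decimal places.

-0.0817

det(sI - A) = s^2 - (tr A)s + det A, with tr A = (-5) + 0 = -5 and det A = (-5)·0 - (-6)·1 = 0 - (-6) = 6.
So p(s) = det(sI - A) = s^2 + 5s + 6.
Factor s^2 + 5s + 6: two numbers with sum -5 and product 6 are -2 and -3, so s^2 + 5s + 6 = (s + 2)(s + 3).
Hence p(s) = (s + 2) (s + 3), with roots -3, -2.
The eigenvalues -3, -2 are distinct and real, so A is diagonalisable and x(t) = e^{At} x(0) = V diag(e^{λ_i t}) V^{-1} x(0), where the columns of V are the eigenvectors.
λ = -3: A - (-3)I = [[-2, -6], [1, 3]]. Row 1 gives (-2)·v1 + (-6)·v2 = 0, so take v_1 = [-3, 1]^T.
λ = -2: A - (-2)I = [[-3, -6], [1, 2]]. Row 1 gives (-3)·v1 + (-6)·v2 = 0, so take v_2 = [-2, 1]^T.
V = [v_1 v_2] = [[-3, -2], [1, 1]] has det V = -1, so V^{-1} = adj(V)/det V = [[-1, -2], [1, 3]].
Modal coordinates z(0) = V^{-1} x(0): (-1)·(-2) + (-2)·(-1) = 4; 1·(-2) + 3·(-1) = -5; so z(0) = [4, -5]^T.
x_2(t) = Σ_i (v_i)_2 · z_i(0) · e^{λ_i t} (row 2 of V times the modal terms).
x_2(2.0) = 1·4·e^{-3·2.0} + 1·(-5)·e^{-2·2.0} = 4·0.002479 + (-5)·0.018316 = -0.0817.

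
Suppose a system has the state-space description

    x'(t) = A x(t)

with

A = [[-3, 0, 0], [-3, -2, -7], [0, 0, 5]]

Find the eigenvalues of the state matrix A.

-3, -2, 5

det(sI - A) = s^3 - (tr A)s^2 + (M11 + M22 + M33)s - det A, where Mii is the 2×2 principal minor of A obtained by deleting row i and column i.
tr A = (-3) + (-2) + 5 = 0; M11 = (-2)·5 - (-7)·0 = -10 - 0 = -10; M22 = (-3)·5 - 0·0 = -15 - 0 = -15; M33 = (-3)·(-2) - 0·(-3) = 6 - 0 = 6; sum of minors = -19.
det A = (-3)·((-2)·5 - (-7)·0) - 0·((-3)·5 - (-7)·0) + 0·((-3)·0 - (-2)·0) = (-3)·(-10) - 0·(-15) + 0·0 = 30.
So p(s) = det(sI - A) = s^3 - 19s - 30.
Rational-root test: any integer root divides -30. Testing small divisors, s = -2 works: p(-2) = -8 + 0 + 38 + (-30) = 0, so (s + 2) is a factor.
Dividing, p(s) = (s + 2)(s^2 - 2s - 15).
Factor s^2 - 2s - 15: two numbers with sum 2 and product -15 are 5 and -3, so s^2 - 2s - 15 = (s - 5)(s + 3).
Hence p(s) = (s - 5) (s + 2) (s + 3), with roots -3, -2, 5.
At least one eigenvalue has non-negative real part, so the system is not asymptotically stable.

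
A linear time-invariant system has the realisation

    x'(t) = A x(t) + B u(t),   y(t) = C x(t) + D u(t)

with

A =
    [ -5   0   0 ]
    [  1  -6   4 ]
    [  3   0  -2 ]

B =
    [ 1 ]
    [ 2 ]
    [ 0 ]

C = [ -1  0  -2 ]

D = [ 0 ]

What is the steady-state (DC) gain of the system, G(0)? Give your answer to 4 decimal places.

G(0) = C(-A)^{-1}B + D = -C A^{-1} B + D.
det A = -60, so A^{-1} = (1/-60)·adj(A) = [[-1/5, 0, 0], [-7/30, -1/6, -1/3], [-3/10, 0, -1/2]]
A^{-1} B = [-1/5, -17/30, -3/10]^T
C A^{-1} B = 4/5
G(0) = D - C A^{-1} B = 0 - (4/5) = -4/5 ≈ -0.8000

-0.8000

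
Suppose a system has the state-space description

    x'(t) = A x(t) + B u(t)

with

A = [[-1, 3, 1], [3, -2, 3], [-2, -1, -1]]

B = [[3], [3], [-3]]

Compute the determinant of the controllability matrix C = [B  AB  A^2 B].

AB = [[3], [-6], [-6]]
A^2B = [[-27], [3], [6]]
Controllability matrix C = [B  AB  A^2B] = [[3, 3, -27], [3, -6, 3], [-3, -6, 6]]
Expanding along the first row, det(C) = 3·((-6)·6 - 3·(-6)) - 3·(3·6 - 3·(-3)) + (-27)·(3·(-6) - (-6)·(-3)) = 3·(-18) - 3·27 + (-27)·(-36) = 837
Since det(C) ≠ 0, rank(C) = 3 and the system is completely controllable.

837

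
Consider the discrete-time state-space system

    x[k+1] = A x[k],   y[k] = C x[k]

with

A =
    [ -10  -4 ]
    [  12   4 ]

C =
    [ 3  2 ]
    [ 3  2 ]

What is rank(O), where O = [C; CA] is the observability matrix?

CA = [[-6, -4], [-6, -4]]
Observability matrix O = [C; CA] = [[3, 2], [3, 2], [-6, -4], [-6, -4]]
Every row of O is a scalar multiple of row 1 = [3, 2] (multipliers 1, 1, -2, -2), so the rows span a one-dimensional space.
O ≠ 0, hence rank(O) = 1.
rank(O) = 1 < n = 2, so the pair (A, C) is not completely observable.

1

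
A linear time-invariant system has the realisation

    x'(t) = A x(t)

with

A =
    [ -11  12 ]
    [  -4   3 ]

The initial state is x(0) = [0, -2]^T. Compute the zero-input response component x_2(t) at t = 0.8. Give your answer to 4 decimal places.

-0.6158

det(sI - A) = s^2 - (tr A)s + det A, with tr A = (-11) + 3 = -8 and det A = (-11)·3 - 12·(-4) = -33 - (-48) = 15.
So p(s) = det(sI - A) = s^2 + 8s + 15.
Factor s^2 + 8s + 15: two numbers with sum -8 and product 15 are -3 and -5, so s^2 + 8s + 15 = (s + 3)(s + 5).
Hence p(s) = (s + 3) (s + 5), with roots -5, -3.
The eigenvalues -5, -3 are distinct and real, so A is diagonalisable and x(t) = e^{At} x(0) = V diag(e^{λ_i t}) V^{-1} x(0), where the columns of V are the eigenvectors.
λ = -5: A - (-5)I = [[-6, 12], [-4, 8]]. Row 1 gives (-6)·v1 + 12·v2 = 0, so take v_1 = [2, 1]^T.
λ = -3: A - (-3)I = [[-8, 12], [-4, 6]]. Row 1 gives (-8)·v1 + 12·v2 = 0, so take v_2 = [-3, -2]^T.
V = [v_1 v_2] = [[2, -3], [1, -2]] has det V = -1, so V^{-1} = adj(V)/det V = [[2, -3], [1, -2]].
Modal coordinates z(0) = V^{-1} x(0): 2·0 + (-3)·(-2) = 6; 1·0 + (-2)·(-2) = 4; so z(0) = [6, 4]^T.
x_2(t) = Σ_i (v_i)_2 · z_i(0) · e^{λ_i t} (row 2 of V times the modal terms).
x_2(0.8) = 1·6·e^{-5·0.8} + (-2)·4·e^{-3·0.8} = 6·0.018316 + (-8)·0.090718 = -0.6158.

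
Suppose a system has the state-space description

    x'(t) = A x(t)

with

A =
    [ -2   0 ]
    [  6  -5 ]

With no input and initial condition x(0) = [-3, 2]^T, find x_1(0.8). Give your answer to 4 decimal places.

-0.6057

det(sI - A) = s^2 - (tr A)s + det A, with tr A = (-2) + (-5) = -7 and det A = (-2)·(-5) - 0·6 = 10 - 0 = 10.
So p(s) = det(sI - A) = s^2 + 7s + 10.
Factor s^2 + 7s + 10: two numbers with sum -7 and product 10 are -2 and -5, so s^2 + 7s + 10 = (s + 2)(s + 5).
Hence p(s) = (s + 2) (s + 5), with roots -5, -2.
The eigenvalues -5, -2 are distinct and real, so A is diagonalisable and x(t) = e^{At} x(0) = V diag(e^{λ_i t}) V^{-1} x(0), where the columns of V are the eigenvectors.
λ = -5: A - (-5)I = [[3, 0], [6, 0]]. Row 1 gives 3·v1 + 0·v2 = 0, so take v_1 = [0, 1]^T.
λ = -2: A - (-2)I = [[0, 0], [6, -3]]. Row 2 gives 6·v1 + (-3)·v2 = 0, so take v_2 = [1, 2]^T.
V = [v_1 v_2] = [[0, 1], [1, 2]] has det V = -1, so V^{-1} = adj(V)/det V = [[-2, 1], [1, 0]].
Modal coordinates z(0) = V^{-1} x(0): (-2)·(-3) + 1·2 = 8; 1·(-3) + 0·2 = -3; so z(0) = [8, -3]^T.
x_1(t) = Σ_i (v_i)_1 · z_i(0) · e^{λ_i t} (row 1 of V times the modal terms).
x_1(0.8) = 0·8·e^{-5·0.8} + 1·(-3)·e^{-2·0.8} = 0·0.018316 + (-3)·0.201897 = -0.6057.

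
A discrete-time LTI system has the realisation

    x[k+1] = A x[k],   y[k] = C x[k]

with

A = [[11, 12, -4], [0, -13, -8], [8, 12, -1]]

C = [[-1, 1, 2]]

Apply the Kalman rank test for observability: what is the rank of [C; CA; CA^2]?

CA = [[5, -1, -6]]
CA^2 = [[7, 1, -6]]
Observability matrix O = [C; CA; CA^2] = [[-1, 1, 2], [5, -1, -6], [7, 1, -6]]
The columns c1, c2, c3 of O are linearly dependent: c1 - c2 + c3 = 0 (check each entry), so rank(O) ≤ 2.
The 2×2 minor from rows 1, 2, columns 1, 2 is (-1)·(-1) - 1·5 = 1 - 5 = -4 ≠ 0, so rank(O) = 2.
rank(O) = 2 < n = 3, so the pair (A, C) is not completely observable.

2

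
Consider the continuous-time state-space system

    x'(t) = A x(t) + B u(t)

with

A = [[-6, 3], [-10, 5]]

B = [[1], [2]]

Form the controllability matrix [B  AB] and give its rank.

1

AB = [[0], [0]]
Controllability matrix C = [B  AB] = [[1, 0], [2, 0]]
Every column of C is a scalar multiple of column 1 = [1, 2] (multipliers 1, 0), so the columns span a one-dimensional space.
C ≠ 0, hence rank(C) = 1.
rank(C) = 1 < n = 2, so the pair (A, B) is not completely controllable.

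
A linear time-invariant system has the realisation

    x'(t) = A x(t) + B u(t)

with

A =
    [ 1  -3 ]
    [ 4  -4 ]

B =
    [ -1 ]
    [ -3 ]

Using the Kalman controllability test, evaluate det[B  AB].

AB = [[8], [8]]
Controllability matrix C = [B  AB] = [[-1, 8], [-3, 8]]
det(C) = (-1)·8 - 8·(-3) = -8 - (-24) = 16
Since det(C) ≠ 0, rank(C) = 2 and the system is completely controllable.

16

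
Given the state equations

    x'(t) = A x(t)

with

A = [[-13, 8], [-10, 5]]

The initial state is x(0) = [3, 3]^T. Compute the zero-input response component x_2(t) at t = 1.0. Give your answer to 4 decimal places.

det(sI - A) = s^2 - (tr A)s + det A, with tr A = (-13) + 5 = -8 and det A = (-13)·5 - 8·(-10) = -65 - (-80) = 15.
So p(s) = det(sI - A) = s^2 + 8s + 15.
Factor s^2 + 8s + 15: two numbers with sum -8 and product 15 are -3 and -5, so s^2 + 8s + 15 = (s + 3)(s + 5).
Hence p(s) = (s + 3) (s + 5), with roots -5, -3.
The eigenvalues -5, -3 are distinct and real, so A is diagonalisable and x(t) = e^{At} x(0) = V diag(e^{λ_i t}) V^{-1} x(0), where the columns of V are the eigenvectors.
λ = -5: A - (-5)I = [[-8, 8], [-10, 10]]. Row 1 gives (-8)·v1 + 8·v2 = 0, so take v_1 = [1, 1]^T.
λ = -3: A - (-3)I = [[-10, 8], [-10, 8]]. Row 1 gives (-10)·v1 + 8·v2 = 0, so take v_2 = [4, 5]^T.
V = [v_1 v_2] = [[1, 4], [1, 5]] has det V = 1, so V^{-1} = adj(V)/det V = [[5, -4], [-1, 1]].
Modal coordinates z(0) = V^{-1} x(0): 5·3 + (-4)·3 = 3; (-1)·3 + 1·3 = 0; so z(0) = [3, 0]^T.
x_2(t) = Σ_i (v_i)_2 · z_i(0) · e^{λ_i t} (row 2 of V times the modal terms).
x_2(1.0) = 1·3·e^{-5·1.0} + 5·0·e^{-3·1.0} = 3·0.006738 + 0·0.049787 = 0.0202.

0.0202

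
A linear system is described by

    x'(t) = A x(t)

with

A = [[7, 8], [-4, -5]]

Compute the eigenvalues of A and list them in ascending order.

-1, 3

det(sI - A) = s^2 - (tr A)s + det A, with tr A = 7 + (-5) = 2 and det A = 7·(-5) - 8·(-4) = -35 - (-32) = -3.
So p(s) = det(sI - A) = s^2 - 2s - 3.
Factor s^2 - 2s - 3: two numbers with sum 2 and product -3 are 3 and -1, so s^2 - 2s - 3 = (s - 3)(s + 1).
Hence p(s) = (s - 3) (s + 1), with roots -1, 3.
At least one eigenvalue has non-negative real part, so the system is not asymptotically stable.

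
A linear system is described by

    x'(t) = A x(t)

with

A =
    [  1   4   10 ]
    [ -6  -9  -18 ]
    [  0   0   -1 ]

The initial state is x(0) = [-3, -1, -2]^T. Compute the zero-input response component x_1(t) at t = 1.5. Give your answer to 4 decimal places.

-0.6263

det(sI - A) = s^3 - (tr A)s^2 + (M11 + M22 + M33)s - det A, where Mii is the 2×2 principal minor of A obtained by deleting row i and column i.
tr A = 1 + (-9) + (-1) = -9; M11 = (-9)·(-1) - (-18)·0 = 9 - 0 = 9; M22 = 1·(-1) - 10·0 = -1 - 0 = -1; M33 = 1·(-9) - 4·(-6) = -9 - (-24) = 15; sum of minors = 23.
det A = 1·((-9)·(-1) - (-18)·0) - 4·((-6)·(-1) - (-18)·0) + 10·((-6)·0 - (-9)·0) = 1·9 - 4·6 + 10·0 = -15.
So p(s) = det(sI - A) = s^3 + 9s^2 + 23s + 15.
Rational-root test: any integer root divides 15. Testing small divisors, s = -1 works: p(-1) = -1 + 9 + (-23) + 15 = 0, so (s + 1) is a factor.
Dividing, p(s) = (s + 1)(s^2 + 8s + 15).
Factor s^2 + 8s + 15: two numbers with sum -8 and product 15 are -3 and -5, so s^2 + 8s + 15 = (s + 3)(s + 5).
Hence p(s) = (s + 1) (s + 3) (s + 5), with roots -5, -3, -1.
The eigenvalues -5, -3, -1 are distinct and real, so A is diagonalisable and x(t) = e^{At} x(0) = V diag(e^{λ_i t}) V^{-1} x(0), where the columns of V are the eigenvectors.
λ = -5: A - (-5)I = [[6, 4, 10], [-6, -4, -18], [0, 0, 4]]. v must be orthogonal to every row; (row 1) × (row 2) = [-32, 48, 0], so take v_1 = [-2, 3, 0]^T.
λ = -3: A - (-3)I = [[4, 4, 10], [-6, -6, -18], [0, 0, 2]]. v must be orthogonal to every row; (row 1) × (row 2) = [-12, 12, 0], so take v_2 = [1, -1, 0]^T.
λ = -1: A - (-1)I = [[2, 4, 10], [-6, -8, -18], [0, 0, 0]]. v must be orthogonal to every row; (row 1) × (row 2) = [8, -24, 8], so take v_3 = [1, -3, 1]^T.
V = [v_1 v_2 v_3] = [[-2, 1, 1], [3, -1, -3], [0, 0, 1]] has det V = -1, so V^{-1} = adj(V)/det V = [[1, 1, 2], [3, 2, 3], [0, 0, 1]].
Modal coordinates z(0) = V^{-1} x(0): 1·(-3) + 1·(-1) + 2·(-2) = -8; 3·(-3) + 2·(-1) + 3·(-2) = -17; 0·(-3) + 0·(-1) + 1·(-2) = -2; so z(0) = [-8, -17, -2]^T.
x_1(t) = Σ_i (v_i)_1 · z_i(0) · e^{λ_i t} (row 1 of V times the modal terms).
x_1(1.5) = (-2)·(-8)·e^{-5·1.5} + 1·(-17)·e^{-3·1.5} + 1·(-2)·e^{-1·1.5} = 16·0.000553 + (-17)·0.011109 + (-2)·0.223130 = -0.6263.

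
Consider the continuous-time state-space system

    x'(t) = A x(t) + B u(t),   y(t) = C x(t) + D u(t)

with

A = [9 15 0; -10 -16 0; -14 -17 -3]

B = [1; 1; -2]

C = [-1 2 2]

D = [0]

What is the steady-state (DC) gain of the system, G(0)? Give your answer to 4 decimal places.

-25.1667

G(0) = C(-A)^{-1}B + D = -C A^{-1} B + D.
det A = -18, so A^{-1} = (1/-18)·adj(A) = [[-8/3, -5/2, 0], [5/3, 3/2, 0], [3, 19/6, -1/3]]
A^{-1} B = [-31/6, 19/6, 41/6]^T
C A^{-1} B = 151/6
G(0) = D - C A^{-1} B = 0 - (151/6) = -151/6 ≈ -25.1667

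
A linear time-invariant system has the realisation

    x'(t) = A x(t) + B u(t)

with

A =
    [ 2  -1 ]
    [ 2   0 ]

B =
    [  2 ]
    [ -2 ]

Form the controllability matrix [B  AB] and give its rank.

AB = [[6], [4]]
Controllability matrix C = [B  AB] = [[2, 6], [-2, 4]]
det(C) = 2·4 - 6·(-2) = 8 - (-12) = 20 ≠ 0, so rank(C) = 2.
rank(C) = 2 = n, so the pair (A, B) is completely controllable.

2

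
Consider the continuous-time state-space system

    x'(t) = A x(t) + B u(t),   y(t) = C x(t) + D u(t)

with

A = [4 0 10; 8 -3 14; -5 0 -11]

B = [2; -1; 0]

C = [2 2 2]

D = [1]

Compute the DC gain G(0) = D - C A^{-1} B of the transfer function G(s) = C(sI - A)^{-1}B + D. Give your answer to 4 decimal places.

8.3333

G(0) = C(-A)^{-1}B + D = -C A^{-1} B + D.
det A = -18, so A^{-1} = (1/-18)·adj(A) = [[-11/6, 0, -5/3], [-1, -1/3, -4/3], [5/6, 0, 2/3]]
A^{-1} B = [-11/3, -5/3, 5/3]^T
C A^{-1} B = -22/3
G(0) = D - C A^{-1} B = 1 - (-22/3) = 25/3 ≈ 8.3333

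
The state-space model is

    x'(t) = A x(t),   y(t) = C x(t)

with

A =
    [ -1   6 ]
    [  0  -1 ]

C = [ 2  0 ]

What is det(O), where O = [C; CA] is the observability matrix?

24

CA = [[-2, 12]]
Observability matrix O = [C; CA] = [[2, 0], [-2, 12]]
det(O) = 2·12 - 0·(-2) = 24 - 0 = 24
Since det(O) ≠ 0, rank(O) = 2 and the system is completely observable.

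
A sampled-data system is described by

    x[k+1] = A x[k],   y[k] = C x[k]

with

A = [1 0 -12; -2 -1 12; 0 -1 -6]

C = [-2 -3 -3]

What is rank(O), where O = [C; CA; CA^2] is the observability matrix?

CA = [[4, 6, 6]]
CA^2 = [[-8, -12, -12]]
Observability matrix O = [C; CA; CA^2] = [[-2, -3, -3], [4, 6, 6], [-8, -12, -12]]
Every row of O is a scalar multiple of row 1 = [-2, -3, -3] (multipliers 1, -2, 4), so the rows span a one-dimensional space.
O ≠ 0, hence rank(O) = 1.
rank(O) = 1 < n = 3, so the pair (A, C) is not completely observable.

1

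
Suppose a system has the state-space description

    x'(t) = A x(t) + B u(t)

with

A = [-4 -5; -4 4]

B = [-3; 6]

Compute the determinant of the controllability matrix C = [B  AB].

0

AB = [[-18], [36]]
Controllability matrix C = [B  AB] = [[-3, -18], [6, 36]]
det(C) = (-3)·36 - (-18)·6 = -108 - (-108) = 0
Since det(C) = 0, rank(C) < 2 and the system is not completely controllable.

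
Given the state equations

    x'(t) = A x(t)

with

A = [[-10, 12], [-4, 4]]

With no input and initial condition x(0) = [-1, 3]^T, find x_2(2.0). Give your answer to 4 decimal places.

0.2527

det(sI - A) = s^2 - (tr A)s + det A, with tr A = (-10) + 4 = -6 and det A = (-10)·4 - 12·(-4) = -40 - (-48) = 8.
So p(s) = det(sI - A) = s^2 + 6s + 8.
Factor s^2 + 6s + 8: two numbers with sum -6 and product 8 are -2 and -4, so s^2 + 6s + 8 = (s + 2)(s + 4).
Hence p(s) = (s + 2) (s + 4), with roots -4, -2.
The eigenvalues -4, -2 are distinct and real, so A is diagonalisable and x(t) = e^{At} x(0) = V diag(e^{λ_i t}) V^{-1} x(0), where the columns of V are the eigenvectors.
λ = -4: A - (-4)I = [[-6, 12], [-4, 8]]. Row 1 gives (-6)·v1 + 12·v2 = 0, so take v_1 = [-2, -1]^T.
λ = -2: A - (-2)I = [[-8, 12], [-4, 6]]. Row 1 gives (-8)·v1 + 12·v2 = 0, so take v_2 = [3, 2]^T.
V = [v_1 v_2] = [[-2, 3], [-1, 2]] has det V = -1, so V^{-1} = adj(V)/det V = [[-2, 3], [-1, 2]].
Modal coordinates z(0) = V^{-1} x(0): (-2)·(-1) + 3·3 = 11; (-1)·(-1) + 2·3 = 7; so z(0) = [11, 7]^T.
x_2(t) = Σ_i (v_i)_2 · z_i(0) · e^{λ_i t} (row 2 of V times the modal terms).
x_2(2.0) = (-1)·11·e^{-4·2.0} + 2·7·e^{-2·2.0} = (-11)·0.000335 + 14·0.018316 = 0.2527.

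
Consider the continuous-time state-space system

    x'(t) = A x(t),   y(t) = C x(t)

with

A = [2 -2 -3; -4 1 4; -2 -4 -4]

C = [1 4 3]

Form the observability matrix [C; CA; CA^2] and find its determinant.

CA = [[-20, -10, 1]]
CA^2 = [[-2, 26, 16]]
Observability matrix O = [C; CA; CA^2] = [[1, 4, 3], [-20, -10, 1], [-2, 26, 16]]
Expanding along the first row, det(O) = 1·((-10)·16 - 1·26) - 4·((-20)·16 - 1·(-2)) + 3·((-20)·26 - (-10)·(-2)) = 1·(-186) - 4·(-318) + 3·(-540) = -534
Since det(O) ≠ 0, rank(O) = 3 and the system is completely observable.

-534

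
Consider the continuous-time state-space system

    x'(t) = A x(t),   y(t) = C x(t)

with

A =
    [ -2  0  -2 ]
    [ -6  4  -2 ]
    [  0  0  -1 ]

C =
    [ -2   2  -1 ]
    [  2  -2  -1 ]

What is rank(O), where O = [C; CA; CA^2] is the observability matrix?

CA = [[-8, 8, 1], [8, -8, 1]]
CA^2 = [[-32, 32, -1], [32, -32, -1]]
Observability matrix O = [C; CA; CA^2] = [[-2, 2, -1], [2, -2, -1], [-8, 8, 1], [8, -8, 1], [-32, 32, -1], [32, -32, -1]]
The columns c1, c2, c3 of O are linearly dependent: c1 + c2 = 0 (check each entry), so rank(O) ≤ 2.
The 2×2 minor from rows 1, 2, columns 1, 3 is (-2)·(-1) - (-1)·2 = 2 - (-2) = 4 ≠ 0, so rank(O) = 2.
rank(O) = 2 < n = 3, so the pair (A, C) is not completely observable.

2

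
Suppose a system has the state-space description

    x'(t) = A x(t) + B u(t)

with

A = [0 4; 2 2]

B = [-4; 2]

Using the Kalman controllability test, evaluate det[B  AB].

0

AB = [[8], [-4]]
Controllability matrix C = [B  AB] = [[-4, 8], [2, -4]]
det(C) = (-4)·(-4) - 8·2 = 16 - 16 = 0
Since det(C) = 0, rank(C) < 2 and the system is not completely controllable.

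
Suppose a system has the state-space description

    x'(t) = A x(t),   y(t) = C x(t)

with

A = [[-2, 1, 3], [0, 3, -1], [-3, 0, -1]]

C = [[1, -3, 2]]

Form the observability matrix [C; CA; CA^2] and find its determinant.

1296

CA = [[-8, -8, 4]]
CA^2 = [[4, -32, -20]]
Observability matrix O = [C; CA; CA^2] = [[1, -3, 2], [-8, -8, 4], [4, -32, -20]]
Expanding along the first row, det(O) = 1·((-8)·(-20) - 4·(-32)) - (-3)·((-8)·(-20) - 4·4) + 2·((-8)·(-32) - (-8)·4) = 1·288 - (-3)·144 + 2·288 = 1296
Since det(O) ≠ 0, rank(O) = 3 and the system is completely observable.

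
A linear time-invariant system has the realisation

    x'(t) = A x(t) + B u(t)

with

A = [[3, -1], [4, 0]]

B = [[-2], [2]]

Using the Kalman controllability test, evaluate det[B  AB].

AB = [[-8], [-8]]
Controllability matrix C = [B  AB] = [[-2, -8], [2, -8]]
det(C) = (-2)·(-8) - (-8)·2 = 16 - (-16) = 32
Since det(C) ≠ 0, rank(C) = 2 and the system is completely controllable.

32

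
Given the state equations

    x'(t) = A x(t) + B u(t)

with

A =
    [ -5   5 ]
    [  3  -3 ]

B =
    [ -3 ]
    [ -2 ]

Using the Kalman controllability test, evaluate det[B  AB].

AB = [[5], [-3]]
Controllability matrix C = [B  AB] = [[-3, 5], [-2, -3]]
det(C) = (-3)·(-3) - 5·(-2) = 9 - (-10) = 19
Since det(C) ≠ 0, rank(C) = 2 and the system is completely controllable.

19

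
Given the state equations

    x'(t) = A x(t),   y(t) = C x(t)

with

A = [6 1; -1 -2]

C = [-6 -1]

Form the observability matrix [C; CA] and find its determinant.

CA = [[-35, -4]]
Observability matrix O = [C; CA] = [[-6, -1], [-35, -4]]
det(O) = (-6)·(-4) - (-1)·(-35) = 24 - 35 = -11
Since det(O) ≠ 0, rank(O) = 2 and the system is completely observable.

-11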